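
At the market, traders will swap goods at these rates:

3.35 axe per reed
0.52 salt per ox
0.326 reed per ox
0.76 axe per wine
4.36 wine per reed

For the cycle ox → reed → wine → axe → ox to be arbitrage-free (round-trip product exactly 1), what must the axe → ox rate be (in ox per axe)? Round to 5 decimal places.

0.92573

Known legs of the cycle: 0.326 × 4.36 × 0.76 = 1.0802336
For no arbitrage the full-cycle product must be 1, so the missing rate is 1 / 1.0802336 ≈ 0.9257257.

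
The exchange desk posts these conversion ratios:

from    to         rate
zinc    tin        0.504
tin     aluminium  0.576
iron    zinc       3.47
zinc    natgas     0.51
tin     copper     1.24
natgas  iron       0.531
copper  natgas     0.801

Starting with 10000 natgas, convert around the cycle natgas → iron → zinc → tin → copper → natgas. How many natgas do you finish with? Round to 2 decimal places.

9223.78

10000 natgas × 0.531 = 5310 iron
5310 iron × 3.47 = 18425.7 zinc
18425.7 zinc × 0.504 = 9286.5528 tin
9286.5528 tin × 1.24 = 11515.325472 copper
11515.325472 copper × 0.801 = 9223.775703072 natgas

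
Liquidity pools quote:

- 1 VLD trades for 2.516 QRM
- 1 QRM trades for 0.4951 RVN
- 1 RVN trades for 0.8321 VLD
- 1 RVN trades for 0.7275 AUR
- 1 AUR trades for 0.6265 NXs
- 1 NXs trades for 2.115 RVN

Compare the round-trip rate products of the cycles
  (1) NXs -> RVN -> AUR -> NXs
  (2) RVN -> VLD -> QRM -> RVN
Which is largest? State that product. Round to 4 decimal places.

1.0365

(1) 2.115 × 0.7275 × 0.6265 = 0.96397
(2) 0.8321 × 2.516 × 0.4951 = 1.03652
Highest is cycle (2) at 1.0365 (>1, arbitrage).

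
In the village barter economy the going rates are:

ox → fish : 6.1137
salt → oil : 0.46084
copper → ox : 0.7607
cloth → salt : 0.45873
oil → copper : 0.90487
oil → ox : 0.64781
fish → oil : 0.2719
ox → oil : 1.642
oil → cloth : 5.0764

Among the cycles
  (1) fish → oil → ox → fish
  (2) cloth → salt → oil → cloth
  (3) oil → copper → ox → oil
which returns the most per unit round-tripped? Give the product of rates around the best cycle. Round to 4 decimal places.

1.1302

(1) 0.2719 × 0.64781 × 6.1137 = 1.07686
(2) 0.45873 × 0.46084 × 5.0764 = 1.07316
(3) 0.90487 × 0.7607 × 1.642 = 1.13025
Highest is cycle (3) at 1.1302 (>1, arbitrage).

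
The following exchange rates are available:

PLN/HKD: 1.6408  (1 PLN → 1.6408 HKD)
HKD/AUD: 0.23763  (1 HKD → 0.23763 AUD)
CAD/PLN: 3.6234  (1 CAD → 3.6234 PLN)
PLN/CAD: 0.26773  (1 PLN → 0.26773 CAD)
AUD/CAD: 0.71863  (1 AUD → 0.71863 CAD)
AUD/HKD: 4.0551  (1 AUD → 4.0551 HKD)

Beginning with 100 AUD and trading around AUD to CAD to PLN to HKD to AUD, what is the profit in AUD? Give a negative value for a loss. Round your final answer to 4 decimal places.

100 AUD × 0.71863 = 71.863 CAD
71.863 CAD × 3.6234 = 260.3883942 PLN
260.3883942 PLN × 1.6408 = 427.24527720336 HKD
427.24527720336 HKD × 0.23763 = 101.5262952218344368 AUD
Net change: 101.5262952218344368 − 100 = 1.5262952218344368 AUD

1.5263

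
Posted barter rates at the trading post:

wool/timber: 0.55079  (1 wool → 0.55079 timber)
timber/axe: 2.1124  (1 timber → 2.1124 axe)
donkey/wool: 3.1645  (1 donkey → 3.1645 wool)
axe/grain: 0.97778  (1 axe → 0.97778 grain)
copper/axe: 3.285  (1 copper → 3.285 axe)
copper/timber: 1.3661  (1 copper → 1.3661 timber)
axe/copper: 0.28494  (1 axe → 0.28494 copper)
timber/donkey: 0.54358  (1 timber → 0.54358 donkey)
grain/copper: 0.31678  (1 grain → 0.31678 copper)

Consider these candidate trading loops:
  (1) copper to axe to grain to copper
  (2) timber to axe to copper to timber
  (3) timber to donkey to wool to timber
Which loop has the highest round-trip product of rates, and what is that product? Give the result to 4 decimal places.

1.0175

(1) 3.285 × 0.97778 × 0.31678 = 1.01750
(2) 2.1124 × 0.28494 × 1.3661 = 0.82227
(3) 0.54358 × 3.1645 × 0.55079 = 0.94745
Highest is cycle (1) at 1.0175 (>1, arbitrage).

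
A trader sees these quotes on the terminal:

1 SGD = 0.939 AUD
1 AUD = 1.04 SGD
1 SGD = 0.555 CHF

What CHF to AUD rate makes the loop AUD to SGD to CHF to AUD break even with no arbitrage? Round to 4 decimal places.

1.7325

Known legs of the cycle: 1.04 × 0.555 = 0.5772
For no arbitrage the full-cycle product must be 1, so the missing rate is 1 / 0.5772 ≈ 1.732502.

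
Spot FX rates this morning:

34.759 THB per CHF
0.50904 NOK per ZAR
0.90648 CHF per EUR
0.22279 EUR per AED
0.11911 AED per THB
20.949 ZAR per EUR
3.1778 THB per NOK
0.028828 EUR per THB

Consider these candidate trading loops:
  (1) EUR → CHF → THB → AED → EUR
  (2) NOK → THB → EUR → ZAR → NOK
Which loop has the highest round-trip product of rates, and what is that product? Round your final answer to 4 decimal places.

0.9769

(1) 0.90648 × 34.759 × 0.11911 × 0.22279 = 0.83612
(2) 3.1778 × 0.028828 × 20.949 × 0.50904 = 0.97691
Highest is cycle (2) at 0.9769 (≤1, no arbitrage).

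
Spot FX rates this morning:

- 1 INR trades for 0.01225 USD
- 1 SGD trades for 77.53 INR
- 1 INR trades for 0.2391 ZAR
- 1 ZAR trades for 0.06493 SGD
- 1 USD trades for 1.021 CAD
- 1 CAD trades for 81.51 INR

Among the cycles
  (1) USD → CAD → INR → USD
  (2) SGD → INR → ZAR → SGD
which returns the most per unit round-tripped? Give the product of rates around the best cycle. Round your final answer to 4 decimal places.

(1) 1.021 × 81.51 × 0.01225 = 1.01947
(2) 77.53 × 0.2391 × 0.06493 = 1.20363
Highest is cycle (2) at 1.2036 (>1, arbitrage).

1.2036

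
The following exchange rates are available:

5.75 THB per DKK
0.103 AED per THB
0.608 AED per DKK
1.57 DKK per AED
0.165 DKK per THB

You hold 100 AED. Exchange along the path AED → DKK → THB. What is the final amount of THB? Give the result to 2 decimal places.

100 AED × 1.57 = 157 DKK
157 DKK × 5.75 = 902.75 THB

902.75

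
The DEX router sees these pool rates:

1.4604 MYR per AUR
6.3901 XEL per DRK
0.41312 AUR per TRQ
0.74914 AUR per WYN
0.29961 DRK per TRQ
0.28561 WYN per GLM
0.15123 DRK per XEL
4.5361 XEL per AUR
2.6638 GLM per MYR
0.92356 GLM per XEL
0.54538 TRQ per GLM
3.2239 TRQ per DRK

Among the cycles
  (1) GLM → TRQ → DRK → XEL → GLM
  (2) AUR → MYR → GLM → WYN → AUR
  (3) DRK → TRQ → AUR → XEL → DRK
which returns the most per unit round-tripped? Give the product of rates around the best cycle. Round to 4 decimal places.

(1) 0.54538 × 0.29961 × 6.3901 × 0.92356 = 0.96434
(2) 1.4604 × 2.6638 × 0.28561 × 0.74914 = 0.83236
(3) 3.2239 × 0.41312 × 4.5361 × 0.15123 = 0.91365
Highest is cycle (1) at 0.9643 (≤1, no arbitrage).

0.9643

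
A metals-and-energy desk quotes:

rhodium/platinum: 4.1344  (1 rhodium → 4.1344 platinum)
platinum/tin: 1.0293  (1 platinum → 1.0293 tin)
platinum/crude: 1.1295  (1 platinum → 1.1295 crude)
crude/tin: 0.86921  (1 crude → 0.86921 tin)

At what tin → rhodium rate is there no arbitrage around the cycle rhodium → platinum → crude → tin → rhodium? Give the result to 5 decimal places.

Known legs of the cycle: 4.1344 × 1.1295 × 0.86921 = 4.059041030208
For no arbitrage the full-cycle product must be 1, so the missing rate is 1 / 4.059041030208 ≈ 0.2463636.

0.24636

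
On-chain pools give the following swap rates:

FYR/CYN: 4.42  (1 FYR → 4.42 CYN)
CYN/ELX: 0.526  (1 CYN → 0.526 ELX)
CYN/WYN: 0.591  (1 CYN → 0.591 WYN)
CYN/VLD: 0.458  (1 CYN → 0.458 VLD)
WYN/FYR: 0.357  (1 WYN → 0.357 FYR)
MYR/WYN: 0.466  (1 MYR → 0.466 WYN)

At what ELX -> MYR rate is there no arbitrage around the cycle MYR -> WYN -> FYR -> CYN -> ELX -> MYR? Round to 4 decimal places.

2.5855

Known legs of the cycle: 0.466 × 0.357 × 4.42 × 0.526 = 0.38677834104
For no arbitrage the full-cycle product must be 1, so the missing rate is 1 / 0.38677834104 ≈ 2.585460.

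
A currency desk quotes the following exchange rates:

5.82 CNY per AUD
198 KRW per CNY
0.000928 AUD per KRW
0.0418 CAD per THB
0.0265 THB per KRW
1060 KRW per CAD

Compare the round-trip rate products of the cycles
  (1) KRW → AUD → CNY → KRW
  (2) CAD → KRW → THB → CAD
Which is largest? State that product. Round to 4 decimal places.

(1) 0.000928 × 5.82 × 198 = 1.06939
(2) 1060 × 0.0265 × 0.0418 = 1.17416
Highest is cycle (2) at 1.1742 (>1, arbitrage).

1.1742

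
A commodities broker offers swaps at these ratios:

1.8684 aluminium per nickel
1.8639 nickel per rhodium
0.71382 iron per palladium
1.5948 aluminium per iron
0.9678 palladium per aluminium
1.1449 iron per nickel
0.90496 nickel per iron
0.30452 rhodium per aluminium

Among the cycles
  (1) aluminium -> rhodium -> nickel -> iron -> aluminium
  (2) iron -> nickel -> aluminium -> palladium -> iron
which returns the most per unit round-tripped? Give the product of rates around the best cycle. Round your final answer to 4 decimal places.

1.1681

(1) 0.30452 × 1.8639 × 1.1449 × 1.5948 = 1.03636
(2) 0.90496 × 1.8684 × 0.9678 × 0.71382 = 1.16808
Highest is cycle (2) at 1.1681 (>1, arbitrage).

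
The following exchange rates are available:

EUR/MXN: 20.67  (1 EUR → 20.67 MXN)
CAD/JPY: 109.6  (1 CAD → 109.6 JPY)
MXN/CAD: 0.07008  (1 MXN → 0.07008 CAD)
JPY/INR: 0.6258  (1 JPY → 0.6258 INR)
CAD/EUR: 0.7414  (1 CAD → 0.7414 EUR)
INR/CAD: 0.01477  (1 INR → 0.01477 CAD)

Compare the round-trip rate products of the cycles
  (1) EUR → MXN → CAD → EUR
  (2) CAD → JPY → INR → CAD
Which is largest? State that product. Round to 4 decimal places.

(1) 20.67 × 0.07008 × 0.7414 = 1.07396
(2) 109.6 × 0.6258 × 0.01477 = 1.01304
Highest is cycle (1) at 1.0740 (>1, arbitrage).

1.0740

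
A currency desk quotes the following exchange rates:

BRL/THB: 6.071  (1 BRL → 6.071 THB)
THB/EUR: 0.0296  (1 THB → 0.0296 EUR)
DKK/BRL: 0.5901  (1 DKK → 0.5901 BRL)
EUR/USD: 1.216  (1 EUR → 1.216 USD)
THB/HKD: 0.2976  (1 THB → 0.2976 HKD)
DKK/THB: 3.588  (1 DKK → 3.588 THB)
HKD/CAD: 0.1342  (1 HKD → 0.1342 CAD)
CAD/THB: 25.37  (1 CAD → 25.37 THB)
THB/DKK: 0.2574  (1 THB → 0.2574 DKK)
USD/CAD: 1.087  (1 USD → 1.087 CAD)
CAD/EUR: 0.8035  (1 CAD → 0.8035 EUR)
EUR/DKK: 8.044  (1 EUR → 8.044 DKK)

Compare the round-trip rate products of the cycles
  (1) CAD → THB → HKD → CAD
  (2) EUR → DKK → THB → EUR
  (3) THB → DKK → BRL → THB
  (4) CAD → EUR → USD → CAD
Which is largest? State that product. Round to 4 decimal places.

(1) 25.37 × 0.2976 × 0.1342 = 1.01323
(2) 8.044 × 3.588 × 0.0296 = 0.85431
(3) 0.2574 × 0.5901 × 6.071 = 0.92213
(4) 0.8035 × 1.216 × 1.087 = 1.06206
Highest is cycle (4) at 1.0621 (>1, arbitrage).

1.0621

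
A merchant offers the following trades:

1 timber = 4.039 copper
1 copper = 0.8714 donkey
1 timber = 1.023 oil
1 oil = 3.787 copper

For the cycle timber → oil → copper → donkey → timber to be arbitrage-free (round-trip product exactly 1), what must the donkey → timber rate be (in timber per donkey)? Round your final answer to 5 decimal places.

Known legs of the cycle: 1.023 × 3.787 × 0.8714 = 3.3758916114
For no arbitrage the full-cycle product must be 1, so the missing rate is 1 / 3.3758916114 ≈ 0.2962180.

0.29622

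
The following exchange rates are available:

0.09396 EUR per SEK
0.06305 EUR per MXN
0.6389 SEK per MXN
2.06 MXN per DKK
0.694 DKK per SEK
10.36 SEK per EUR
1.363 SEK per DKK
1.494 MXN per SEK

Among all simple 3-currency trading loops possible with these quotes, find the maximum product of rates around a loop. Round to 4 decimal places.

EUR→SEK→MXN→EUR: 10.36 × 1.494 × 0.06305 = 0.97588
SEK→DKK→MXN→SEK: 0.694 × 2.06 × 0.6389 = 0.91340
Maximum is EUR→SEK→MXN→EUR at 0.9759; no arbitrage — every cycle loses value.

0.9759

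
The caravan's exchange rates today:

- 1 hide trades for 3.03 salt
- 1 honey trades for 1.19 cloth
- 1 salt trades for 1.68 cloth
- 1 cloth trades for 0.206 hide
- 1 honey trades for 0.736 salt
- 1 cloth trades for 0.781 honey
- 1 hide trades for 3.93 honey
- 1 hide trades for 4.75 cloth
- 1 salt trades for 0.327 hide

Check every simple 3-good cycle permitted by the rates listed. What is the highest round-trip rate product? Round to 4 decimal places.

1.0486

salt→cloth→hide→salt: 1.68 × 0.206 × 3.03 = 1.04862
salt→cloth→honey→salt: 1.68 × 0.781 × 0.736 = 0.96569
hide→honey→cloth→hide: 3.93 × 1.19 × 0.206 = 0.96340
salt→hide→honey→salt: 0.327 × 3.93 × 0.736 = 0.94584
Maximum is salt→cloth→hide→salt at 1.0486; arbitrage exists.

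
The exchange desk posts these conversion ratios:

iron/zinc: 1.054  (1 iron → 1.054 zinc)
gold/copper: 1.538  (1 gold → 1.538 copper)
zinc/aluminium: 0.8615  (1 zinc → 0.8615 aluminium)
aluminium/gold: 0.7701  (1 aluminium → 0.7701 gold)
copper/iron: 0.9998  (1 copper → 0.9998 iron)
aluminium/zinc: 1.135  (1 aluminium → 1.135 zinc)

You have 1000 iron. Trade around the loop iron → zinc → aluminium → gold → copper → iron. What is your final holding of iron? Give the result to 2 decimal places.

1000 iron × 1.054 = 1054 zinc
1054 zinc × 0.8615 = 908.021 aluminium
908.021 aluminium × 0.7701 = 699.2669721 gold
699.2669721 gold × 1.538 = 1075.4726030898 copper
1075.4726030898 copper × 0.9998 = 1075.25750856918204 iron

1075.26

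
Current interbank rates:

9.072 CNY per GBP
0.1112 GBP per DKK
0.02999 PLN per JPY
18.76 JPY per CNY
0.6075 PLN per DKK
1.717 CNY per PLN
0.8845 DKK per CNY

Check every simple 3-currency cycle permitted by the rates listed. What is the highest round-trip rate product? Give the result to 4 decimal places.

0.9660

JPY→PLN→CNY→JPY: 0.02999 × 1.717 × 18.76 = 0.96601
DKK→PLN→CNY→DKK: 0.6075 × 1.717 × 0.8845 = 0.92260
DKK→GBP→CNY→DKK: 0.1112 × 9.072 × 0.8845 = 0.89229
Maximum is JPY→PLN→CNY→JPY at 0.9660; no arbitrage — every cycle loses value.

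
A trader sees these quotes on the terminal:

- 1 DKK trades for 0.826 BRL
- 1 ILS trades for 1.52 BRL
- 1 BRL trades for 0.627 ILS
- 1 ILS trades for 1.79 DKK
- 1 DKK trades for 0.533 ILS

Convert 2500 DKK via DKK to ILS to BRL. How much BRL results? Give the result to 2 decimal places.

2500 DKK × 0.533 = 1332.5 ILS
1332.5 ILS × 1.52 = 2025.4 BRL

2025.40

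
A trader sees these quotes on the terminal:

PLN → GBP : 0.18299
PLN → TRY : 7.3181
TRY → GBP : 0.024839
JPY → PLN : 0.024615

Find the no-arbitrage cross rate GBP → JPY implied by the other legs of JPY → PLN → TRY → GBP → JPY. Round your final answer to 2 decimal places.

223.49

Known legs of the cycle: 0.024615 × 7.3181 × 0.024839 = 0.0044743740474285
For no arbitrage the full-cycle product must be 1, so the missing rate is 1 / 0.0044743740474285 ≈ 223.4949.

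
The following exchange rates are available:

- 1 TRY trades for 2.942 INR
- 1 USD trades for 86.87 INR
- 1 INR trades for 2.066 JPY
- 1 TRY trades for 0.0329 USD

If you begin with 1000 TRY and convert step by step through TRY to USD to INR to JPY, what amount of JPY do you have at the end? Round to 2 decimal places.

1000 TRY × 0.0329 = 32.9 USD
32.9 USD × 86.87 = 2858.023 INR
2858.023 INR × 2.066 = 5904.675518 JPY

5904.68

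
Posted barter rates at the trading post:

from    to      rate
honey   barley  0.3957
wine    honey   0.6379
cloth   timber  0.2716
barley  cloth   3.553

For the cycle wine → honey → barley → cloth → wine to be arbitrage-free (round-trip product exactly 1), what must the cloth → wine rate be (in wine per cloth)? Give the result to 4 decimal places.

Known legs of the cycle: 0.6379 × 0.3957 × 3.553 = 0.89683770759
For no arbitrage the full-cycle product must be 1, so the missing rate is 1 / 0.89683770759 ≈ 1.115029.

1.1150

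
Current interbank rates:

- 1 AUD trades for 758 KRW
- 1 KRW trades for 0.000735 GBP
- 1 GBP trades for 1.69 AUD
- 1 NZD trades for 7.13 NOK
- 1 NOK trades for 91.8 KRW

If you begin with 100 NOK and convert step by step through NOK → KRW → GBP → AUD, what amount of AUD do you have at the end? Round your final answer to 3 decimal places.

11.403

100 NOK × 91.8 = 9180 KRW
9180 KRW × 0.000735 = 6.7473 GBP
6.7473 GBP × 1.69 = 11.402937 AUD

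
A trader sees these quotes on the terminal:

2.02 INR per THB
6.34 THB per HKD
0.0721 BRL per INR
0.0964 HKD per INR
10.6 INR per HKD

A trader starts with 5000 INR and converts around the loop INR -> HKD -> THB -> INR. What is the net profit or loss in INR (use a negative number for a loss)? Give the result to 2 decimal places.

1172.88

5000 INR × 0.0964 = 482 HKD
482 HKD × 6.34 = 3055.88 THB
3055.88 THB × 2.02 = 6172.8776 INR
Net change: 6172.8776 − 5000 = 1172.8776 INR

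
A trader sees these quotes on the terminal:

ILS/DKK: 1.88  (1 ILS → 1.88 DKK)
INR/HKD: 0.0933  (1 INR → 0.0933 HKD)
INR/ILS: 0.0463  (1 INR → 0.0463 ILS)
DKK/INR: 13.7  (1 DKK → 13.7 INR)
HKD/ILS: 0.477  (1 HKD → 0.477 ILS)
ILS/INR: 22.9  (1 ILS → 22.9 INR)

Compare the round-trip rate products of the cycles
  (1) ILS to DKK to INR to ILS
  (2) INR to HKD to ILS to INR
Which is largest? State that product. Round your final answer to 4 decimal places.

(1) 1.88 × 13.7 × 0.0463 = 1.19250
(2) 0.0933 × 0.477 × 22.9 = 1.01914
Highest is cycle (1) at 1.1925 (>1, arbitrage).

1.1925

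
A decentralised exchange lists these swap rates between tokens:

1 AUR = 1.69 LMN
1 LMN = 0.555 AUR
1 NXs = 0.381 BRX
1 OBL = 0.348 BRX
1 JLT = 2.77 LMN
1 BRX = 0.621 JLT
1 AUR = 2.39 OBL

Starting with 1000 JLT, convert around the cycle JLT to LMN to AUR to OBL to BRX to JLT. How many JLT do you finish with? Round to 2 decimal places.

1000 JLT × 2.77 = 2770 LMN
2770 LMN × 0.555 = 1537.35 AUR
1537.35 AUR × 2.39 = 3674.2665 OBL
3674.2665 OBL × 0.348 = 1278.644742 BRX
1278.644742 BRX × 0.621 = 794.038384782 JLT

794.04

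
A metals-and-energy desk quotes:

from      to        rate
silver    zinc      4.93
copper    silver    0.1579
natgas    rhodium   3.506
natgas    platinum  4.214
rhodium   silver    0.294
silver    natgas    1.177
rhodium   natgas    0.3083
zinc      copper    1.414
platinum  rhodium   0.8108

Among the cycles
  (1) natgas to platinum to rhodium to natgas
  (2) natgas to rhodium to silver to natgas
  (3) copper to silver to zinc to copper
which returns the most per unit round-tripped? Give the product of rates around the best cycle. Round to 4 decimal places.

1.2132

(1) 4.214 × 0.8108 × 0.3083 = 1.05337
(2) 3.506 × 0.294 × 1.177 = 1.21321
(3) 0.1579 × 4.93 × 1.414 = 1.10072
Highest is cycle (2) at 1.2132 (>1, arbitrage).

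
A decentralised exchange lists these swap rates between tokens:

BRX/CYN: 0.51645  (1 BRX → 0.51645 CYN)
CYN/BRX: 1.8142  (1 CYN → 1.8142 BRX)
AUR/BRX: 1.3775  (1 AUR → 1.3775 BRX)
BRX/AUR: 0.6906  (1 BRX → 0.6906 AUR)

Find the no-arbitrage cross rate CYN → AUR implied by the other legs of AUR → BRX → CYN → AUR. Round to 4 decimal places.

1.4057

Known legs of the cycle: 1.3775 × 0.51645 = 0.711409875
For no arbitrage the full-cycle product must be 1, so the missing rate is 1 / 0.711409875 ≈ 1.405659.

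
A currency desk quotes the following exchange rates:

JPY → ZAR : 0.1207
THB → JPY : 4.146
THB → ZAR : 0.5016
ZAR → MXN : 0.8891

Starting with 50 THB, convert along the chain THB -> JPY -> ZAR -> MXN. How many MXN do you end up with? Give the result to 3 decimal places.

22.246

50 THB × 4.146 = 207.3 JPY
207.3 JPY × 0.1207 = 25.02111 ZAR
25.02111 ZAR × 0.8891 = 22.246268901 MXN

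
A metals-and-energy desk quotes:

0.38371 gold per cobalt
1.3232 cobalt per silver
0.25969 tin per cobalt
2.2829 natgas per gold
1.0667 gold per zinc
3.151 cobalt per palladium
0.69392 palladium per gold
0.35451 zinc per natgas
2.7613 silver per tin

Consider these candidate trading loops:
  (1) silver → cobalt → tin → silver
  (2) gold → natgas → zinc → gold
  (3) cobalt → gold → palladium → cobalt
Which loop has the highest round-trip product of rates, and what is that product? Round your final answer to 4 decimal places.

(1) 1.3232 × 0.25969 × 2.7613 = 0.94884
(2) 2.2829 × 0.35451 × 1.0667 = 0.86329
(3) 0.38371 × 0.69392 × 3.151 = 0.83900
Highest is cycle (1) at 0.9488 (≤1, no arbitrage).

0.9488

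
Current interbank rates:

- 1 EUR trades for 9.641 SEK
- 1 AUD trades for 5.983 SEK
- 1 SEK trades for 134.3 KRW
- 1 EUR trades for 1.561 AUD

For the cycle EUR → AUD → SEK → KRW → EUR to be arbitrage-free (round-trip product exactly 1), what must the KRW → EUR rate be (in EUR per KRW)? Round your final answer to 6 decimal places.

Known legs of the cycle: 1.561 × 5.983 × 134.3 = 1254.2898809
For no arbitrage the full-cycle product must be 1, so the missing rate is 1 / 1254.2898809 ≈ 0.00079726.

0.000797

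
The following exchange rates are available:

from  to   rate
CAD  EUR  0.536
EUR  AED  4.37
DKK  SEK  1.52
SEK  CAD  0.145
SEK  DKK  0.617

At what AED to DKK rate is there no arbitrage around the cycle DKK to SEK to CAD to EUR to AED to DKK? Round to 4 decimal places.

1.9371

Known legs of the cycle: 1.52 × 0.145 × 0.536 × 4.37 = 0.516247328
For no arbitrage the full-cycle product must be 1, so the missing rate is 1 / 0.516247328 ≈ 1.937056.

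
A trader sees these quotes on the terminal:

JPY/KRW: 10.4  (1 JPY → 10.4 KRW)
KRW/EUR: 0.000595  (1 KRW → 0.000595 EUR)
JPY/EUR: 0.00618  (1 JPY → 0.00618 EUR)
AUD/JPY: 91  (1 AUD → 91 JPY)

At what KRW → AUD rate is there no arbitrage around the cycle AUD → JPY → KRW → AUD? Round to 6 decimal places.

0.001057

Known legs of the cycle: 91 × 10.4 = 946.4
For no arbitrage the full-cycle product must be 1, so the missing rate is 1 / 946.4 ≈ 0.00105664.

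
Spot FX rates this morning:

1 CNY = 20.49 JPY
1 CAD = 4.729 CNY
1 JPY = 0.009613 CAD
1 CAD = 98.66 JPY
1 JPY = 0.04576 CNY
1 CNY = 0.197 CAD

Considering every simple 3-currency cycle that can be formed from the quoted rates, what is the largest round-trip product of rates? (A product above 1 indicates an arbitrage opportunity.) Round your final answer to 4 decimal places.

CNY→JPY→CAD→CNY: 20.49 × 0.009613 × 4.729 = 0.93147
CNY→CAD→JPY→CNY: 0.197 × 98.66 × 0.04576 = 0.88939
Maximum is CNY→JPY→CAD→CNY at 0.9315; no arbitrage — every cycle loses value.

0.9315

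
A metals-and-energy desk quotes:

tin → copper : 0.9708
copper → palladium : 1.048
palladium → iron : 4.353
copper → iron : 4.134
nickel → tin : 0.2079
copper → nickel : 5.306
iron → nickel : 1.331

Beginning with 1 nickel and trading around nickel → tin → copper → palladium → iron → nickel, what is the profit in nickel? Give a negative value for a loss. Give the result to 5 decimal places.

1 nickel × 0.2079 = 0.2079 tin
0.2079 tin × 0.9708 = 0.20182932 copper
0.20182932 copper × 1.048 = 0.21151712736 palladium
0.21151712736 palladium × 4.353 = 0.92073405539808 iron
0.92073405539808 iron × 1.331 = 1.22549702773484448 nickel
Net change: 1.22549702773484448 − 1 = 0.22549702773484448 nickel

0.22550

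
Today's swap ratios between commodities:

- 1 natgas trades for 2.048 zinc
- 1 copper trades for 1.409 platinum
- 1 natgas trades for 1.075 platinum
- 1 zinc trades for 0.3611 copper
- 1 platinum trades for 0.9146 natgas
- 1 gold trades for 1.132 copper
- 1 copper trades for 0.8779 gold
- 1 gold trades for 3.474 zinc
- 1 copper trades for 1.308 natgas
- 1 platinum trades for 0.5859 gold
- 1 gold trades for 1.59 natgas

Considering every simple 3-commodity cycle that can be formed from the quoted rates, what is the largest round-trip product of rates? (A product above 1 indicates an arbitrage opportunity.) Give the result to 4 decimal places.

1.1013

copper→gold→zinc→copper: 0.8779 × 3.474 × 0.3611 = 1.10129
platinum→gold→natgas→platinum: 0.5859 × 1.59 × 1.075 = 1.00145
copper→natgas→zinc→copper: 1.308 × 2.048 × 0.3611 = 0.96731
platinum→gold→copper→platinum: 0.5859 × 1.132 × 1.409 = 0.93450
Maximum is copper→gold→zinc→copper at 1.1013; arbitrage exists.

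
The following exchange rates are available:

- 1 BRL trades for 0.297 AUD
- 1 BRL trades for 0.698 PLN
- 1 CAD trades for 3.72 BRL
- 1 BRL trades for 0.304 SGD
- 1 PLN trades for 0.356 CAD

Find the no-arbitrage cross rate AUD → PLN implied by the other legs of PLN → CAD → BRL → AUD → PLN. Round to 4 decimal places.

2.5424

Known legs of the cycle: 0.356 × 3.72 × 0.297 = 0.39332304
For no arbitrage the full-cycle product must be 1, so the missing rate is 1 / 0.39332304 ≈ 2.542439.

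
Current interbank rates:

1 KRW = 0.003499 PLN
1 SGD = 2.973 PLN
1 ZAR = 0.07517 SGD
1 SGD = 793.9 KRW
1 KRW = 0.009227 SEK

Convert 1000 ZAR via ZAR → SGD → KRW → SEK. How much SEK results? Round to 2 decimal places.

1000 ZAR × 0.07517 = 75.17 SGD
75.17 SGD × 793.9 = 59677.463 KRW
59677.463 KRW × 0.009227 = 550.643951101 SEK

550.64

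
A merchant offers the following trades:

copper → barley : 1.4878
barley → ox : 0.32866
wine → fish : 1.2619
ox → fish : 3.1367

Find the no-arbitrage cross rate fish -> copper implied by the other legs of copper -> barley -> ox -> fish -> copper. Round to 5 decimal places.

0.65198

Known legs of the cycle: 1.4878 × 0.32866 × 3.1367 = 1.5337846575716
For no arbitrage the full-cycle product must be 1, so the missing rate is 1 / 1.5337846575716 ≈ 0.6519820.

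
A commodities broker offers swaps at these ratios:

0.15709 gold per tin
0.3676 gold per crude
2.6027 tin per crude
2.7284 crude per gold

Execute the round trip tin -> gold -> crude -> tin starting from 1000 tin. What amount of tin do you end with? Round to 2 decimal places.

1115.53

1000 tin × 0.15709 = 157.09 gold
157.09 gold × 2.7284 = 428.604356 crude
428.604356 crude × 2.6027 = 1115.5285573612 tin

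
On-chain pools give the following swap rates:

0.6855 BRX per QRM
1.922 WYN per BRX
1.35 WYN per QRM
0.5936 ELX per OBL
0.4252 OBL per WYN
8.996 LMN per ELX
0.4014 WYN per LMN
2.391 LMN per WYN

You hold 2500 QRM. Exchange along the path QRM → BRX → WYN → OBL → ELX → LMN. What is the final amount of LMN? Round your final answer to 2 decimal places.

2500 QRM × 0.6855 = 1713.75 BRX
1713.75 BRX × 1.922 = 3293.8275 WYN
3293.8275 WYN × 0.4252 = 1400.535453 OBL
1400.535453 OBL × 0.5936 = 831.3578449008 ELX
831.3578449008 ELX × 8.996 = 7478.8951727275968 LMN

7478.90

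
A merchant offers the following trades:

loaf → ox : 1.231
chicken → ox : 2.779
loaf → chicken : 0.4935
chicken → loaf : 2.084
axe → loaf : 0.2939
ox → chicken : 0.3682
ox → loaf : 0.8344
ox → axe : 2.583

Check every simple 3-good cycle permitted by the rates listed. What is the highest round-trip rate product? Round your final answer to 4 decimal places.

chicken→ox→loaf→chicken: 2.779 × 0.8344 × 0.4935 = 1.14433
chicken→loaf→ox→chicken: 2.084 × 1.231 × 0.3682 = 0.94458
ox→axe→loaf→ox: 2.583 × 0.2939 × 1.231 = 0.93451
Maximum is chicken→ox→loaf→chicken at 1.1443; arbitrage exists.

1.1443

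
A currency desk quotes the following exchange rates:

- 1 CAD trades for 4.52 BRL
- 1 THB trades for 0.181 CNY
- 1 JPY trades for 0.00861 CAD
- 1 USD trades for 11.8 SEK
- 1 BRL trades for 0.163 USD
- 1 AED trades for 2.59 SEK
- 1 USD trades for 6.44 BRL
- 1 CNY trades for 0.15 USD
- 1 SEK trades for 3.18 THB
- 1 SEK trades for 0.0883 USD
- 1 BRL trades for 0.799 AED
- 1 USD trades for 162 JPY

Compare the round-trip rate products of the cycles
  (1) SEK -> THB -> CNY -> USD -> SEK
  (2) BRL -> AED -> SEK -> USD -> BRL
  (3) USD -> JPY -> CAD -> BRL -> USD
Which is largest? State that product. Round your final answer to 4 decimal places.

(1) 3.18 × 0.181 × 0.15 × 11.8 = 1.01878
(2) 0.799 × 2.59 × 0.0883 × 6.44 = 1.17677
(3) 162 × 0.00861 × 4.52 × 0.163 = 1.02765
Highest is cycle (2) at 1.1768 (>1, arbitrage).

1.1768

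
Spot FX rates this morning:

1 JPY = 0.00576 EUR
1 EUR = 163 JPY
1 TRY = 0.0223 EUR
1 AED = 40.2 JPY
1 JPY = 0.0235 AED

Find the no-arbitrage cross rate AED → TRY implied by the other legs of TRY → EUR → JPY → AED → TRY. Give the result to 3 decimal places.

Known legs of the cycle: 0.0223 × 163 × 0.0235 = 0.08542015
For no arbitrage the full-cycle product must be 1, so the missing rate is 1 / 0.08542015 ≈ 11.70684.

11.707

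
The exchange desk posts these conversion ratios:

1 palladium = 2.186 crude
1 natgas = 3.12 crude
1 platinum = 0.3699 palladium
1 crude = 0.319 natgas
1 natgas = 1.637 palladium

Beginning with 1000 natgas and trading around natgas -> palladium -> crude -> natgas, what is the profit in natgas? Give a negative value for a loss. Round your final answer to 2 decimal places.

1000 natgas × 1.637 = 1637 palladium
1637 palladium × 2.186 = 3578.482 crude
3578.482 crude × 0.319 = 1141.535758 natgas
Net change: 1141.535758 − 1000 = 141.535758 natgas

141.54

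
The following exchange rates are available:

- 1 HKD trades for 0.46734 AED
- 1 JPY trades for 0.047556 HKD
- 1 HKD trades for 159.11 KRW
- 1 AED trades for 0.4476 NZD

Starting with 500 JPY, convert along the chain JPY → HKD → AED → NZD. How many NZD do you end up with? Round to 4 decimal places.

4.9739

500 JPY × 0.047556 = 23.778 HKD
23.778 HKD × 0.46734 = 11.11241052 AED
11.11241052 AED × 0.4476 = 4.973914948752 NZD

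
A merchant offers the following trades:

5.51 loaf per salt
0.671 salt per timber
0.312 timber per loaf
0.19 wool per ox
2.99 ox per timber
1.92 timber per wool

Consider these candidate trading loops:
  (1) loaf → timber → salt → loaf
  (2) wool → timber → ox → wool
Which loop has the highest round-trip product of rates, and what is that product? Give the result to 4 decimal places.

1.1535

(1) 0.312 × 0.671 × 5.51 = 1.15353
(2) 1.92 × 2.99 × 0.19 = 1.09075
Highest is cycle (1) at 1.1535 (>1, arbitrage).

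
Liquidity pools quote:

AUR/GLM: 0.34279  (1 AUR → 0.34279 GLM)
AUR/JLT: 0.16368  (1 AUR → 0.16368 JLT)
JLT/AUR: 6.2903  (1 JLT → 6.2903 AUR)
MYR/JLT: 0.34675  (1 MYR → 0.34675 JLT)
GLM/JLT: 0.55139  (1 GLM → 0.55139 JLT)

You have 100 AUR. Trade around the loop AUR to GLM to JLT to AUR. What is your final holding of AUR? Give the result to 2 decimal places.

100 AUR × 0.34279 = 34.279 GLM
34.279 GLM × 0.55139 = 18.90109781 JLT
18.90109781 JLT × 6.2903 = 118.893575554243 AUR

118.89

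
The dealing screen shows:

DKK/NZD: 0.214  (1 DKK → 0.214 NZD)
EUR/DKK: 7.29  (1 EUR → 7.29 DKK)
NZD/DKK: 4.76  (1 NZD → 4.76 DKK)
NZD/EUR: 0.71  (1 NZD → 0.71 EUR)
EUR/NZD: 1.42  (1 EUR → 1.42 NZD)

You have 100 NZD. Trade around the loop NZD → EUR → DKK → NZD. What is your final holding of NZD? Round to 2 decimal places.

110.76

100 NZD × 0.71 = 71 EUR
71 EUR × 7.29 = 517.59 DKK
517.59 DKK × 0.214 = 110.76426 NZD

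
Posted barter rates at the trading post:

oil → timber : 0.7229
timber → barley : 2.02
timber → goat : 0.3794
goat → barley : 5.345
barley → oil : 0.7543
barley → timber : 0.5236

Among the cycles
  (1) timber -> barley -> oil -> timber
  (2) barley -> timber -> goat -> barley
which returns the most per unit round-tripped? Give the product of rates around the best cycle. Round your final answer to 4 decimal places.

(1) 2.02 × 0.7543 × 0.7229 = 1.10147
(2) 0.5236 × 0.3794 × 5.345 = 1.06180
Highest is cycle (1) at 1.1015 (>1, arbitrage).

1.1015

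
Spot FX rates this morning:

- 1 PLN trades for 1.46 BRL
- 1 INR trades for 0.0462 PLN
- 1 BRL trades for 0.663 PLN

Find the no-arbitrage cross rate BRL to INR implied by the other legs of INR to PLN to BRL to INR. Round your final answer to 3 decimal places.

Known legs of the cycle: 0.0462 × 1.46 = 0.067452
For no arbitrage the full-cycle product must be 1, so the missing rate is 1 / 0.067452 ≈ 14.82536.

14.825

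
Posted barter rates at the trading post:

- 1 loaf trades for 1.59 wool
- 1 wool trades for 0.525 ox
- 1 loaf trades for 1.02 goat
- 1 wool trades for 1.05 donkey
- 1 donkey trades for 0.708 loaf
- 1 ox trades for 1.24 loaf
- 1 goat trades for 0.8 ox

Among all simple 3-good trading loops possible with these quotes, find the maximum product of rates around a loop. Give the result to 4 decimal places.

wool→donkey→loaf→wool: 1.05 × 0.708 × 1.59 = 1.18201
wool→ox→loaf→wool: 0.525 × 1.24 × 1.59 = 1.03509
ox→loaf→goat→ox: 1.24 × 1.02 × 0.8 = 1.01184
Maximum is wool→donkey→loaf→wool at 1.1820; arbitrage exists.

1.1820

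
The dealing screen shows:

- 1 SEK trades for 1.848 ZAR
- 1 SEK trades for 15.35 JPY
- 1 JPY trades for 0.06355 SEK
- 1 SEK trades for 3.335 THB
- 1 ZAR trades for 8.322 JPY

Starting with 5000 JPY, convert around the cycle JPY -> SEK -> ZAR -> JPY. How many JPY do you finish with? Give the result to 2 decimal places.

5000 JPY × 0.06355 = 317.75 SEK
317.75 SEK × 1.848 = 587.202 ZAR
587.202 ZAR × 8.322 = 4886.695044 JPY

4886.70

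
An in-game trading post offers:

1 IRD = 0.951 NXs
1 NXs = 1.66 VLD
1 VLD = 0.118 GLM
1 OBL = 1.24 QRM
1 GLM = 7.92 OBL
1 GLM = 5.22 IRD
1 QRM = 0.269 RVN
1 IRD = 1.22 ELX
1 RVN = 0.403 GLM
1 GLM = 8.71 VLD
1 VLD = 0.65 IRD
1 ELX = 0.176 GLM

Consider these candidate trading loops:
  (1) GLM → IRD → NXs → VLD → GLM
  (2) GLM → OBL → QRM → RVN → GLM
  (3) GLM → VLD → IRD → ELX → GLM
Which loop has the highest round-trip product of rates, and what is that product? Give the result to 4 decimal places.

1.2156

(1) 5.22 × 0.951 × 1.66 × 0.118 = 0.97239
(2) 7.92 × 1.24 × 0.269 × 0.403 = 1.06464
(3) 8.71 × 0.65 × 1.22 × 0.176 = 1.21564
Highest is cycle (3) at 1.2156 (>1, arbitrage).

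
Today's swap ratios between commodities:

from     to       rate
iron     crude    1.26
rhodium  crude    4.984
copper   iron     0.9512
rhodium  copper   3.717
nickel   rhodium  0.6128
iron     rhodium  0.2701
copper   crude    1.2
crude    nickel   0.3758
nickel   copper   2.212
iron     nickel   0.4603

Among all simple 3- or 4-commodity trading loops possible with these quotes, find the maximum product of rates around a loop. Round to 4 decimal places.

rhodium→crude→nickel→rhodium: 4.984 × 0.3758 × 0.6128 = 1.14777
copper→crude→nickel→rhodium→copper: 1.2 × 0.3758 × 0.6128 × 3.717 = 1.02719
copper→crude→nickel→copper: 1.2 × 0.3758 × 2.212 = 0.99752
copper→iron→nickel→rhodium→copper: 0.9512 × 0.4603 × 0.6128 × 3.717 = 0.99730
copper→iron→crude→nickel→copper: 0.9512 × 1.26 × 0.3758 × 2.212 = 0.99629
copper→iron→nickel→copper: 0.9512 × 0.4603 × 2.212 = 0.96850
copper→iron→rhodium→copper: 0.9512 × 0.2701 × 3.717 = 0.95497
Maximum is rhodium→crude→nickel→rhodium at 1.1478; arbitrage exists.

1.1478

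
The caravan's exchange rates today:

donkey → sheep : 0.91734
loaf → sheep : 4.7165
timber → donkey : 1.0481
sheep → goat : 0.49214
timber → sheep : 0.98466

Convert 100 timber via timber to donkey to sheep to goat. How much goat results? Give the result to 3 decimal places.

47.317

100 timber × 1.0481 = 104.81 donkey
104.81 donkey × 0.91734 = 96.1464054 sheep
96.1464054 sheep × 0.49214 = 47.317491953556 goat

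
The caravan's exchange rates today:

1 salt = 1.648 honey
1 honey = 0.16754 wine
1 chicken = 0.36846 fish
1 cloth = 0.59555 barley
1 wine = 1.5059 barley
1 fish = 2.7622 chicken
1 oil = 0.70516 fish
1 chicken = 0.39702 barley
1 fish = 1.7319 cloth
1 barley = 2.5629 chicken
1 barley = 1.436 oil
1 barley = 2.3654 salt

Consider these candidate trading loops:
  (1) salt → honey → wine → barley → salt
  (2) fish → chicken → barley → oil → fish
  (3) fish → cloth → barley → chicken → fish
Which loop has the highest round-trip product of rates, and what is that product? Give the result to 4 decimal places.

1.1105

(1) 1.648 × 0.16754 × 1.5059 × 2.3654 = 0.98350
(2) 2.7622 × 0.39702 × 1.436 × 0.70516 = 1.11048
(3) 1.7319 × 0.59555 × 2.5629 × 0.36846 = 0.97401
Highest is cycle (2) at 1.1105 (>1, arbitrage).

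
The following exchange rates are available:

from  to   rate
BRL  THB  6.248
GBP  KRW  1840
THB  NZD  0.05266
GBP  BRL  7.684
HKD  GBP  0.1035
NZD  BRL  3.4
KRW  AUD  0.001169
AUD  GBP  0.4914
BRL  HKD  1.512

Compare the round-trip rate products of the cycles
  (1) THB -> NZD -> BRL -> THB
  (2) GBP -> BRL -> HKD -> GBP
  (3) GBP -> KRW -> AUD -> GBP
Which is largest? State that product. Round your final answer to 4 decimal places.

(1) 0.05266 × 3.4 × 6.248 = 1.11867
(2) 7.684 × 1.512 × 0.1035 = 1.20248
(3) 1840 × 0.001169 × 0.4914 = 1.05698
Highest is cycle (2) at 1.2025 (>1, arbitrage).

1.2025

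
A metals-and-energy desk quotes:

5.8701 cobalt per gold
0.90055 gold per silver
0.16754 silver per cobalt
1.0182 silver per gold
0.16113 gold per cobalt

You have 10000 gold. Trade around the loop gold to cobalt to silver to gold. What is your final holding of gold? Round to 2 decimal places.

10000 gold × 5.8701 = 58701 cobalt
58701 cobalt × 0.16754 = 9834.76554 silver
9834.76554 silver × 0.90055 = 8856.698107047 gold

8856.70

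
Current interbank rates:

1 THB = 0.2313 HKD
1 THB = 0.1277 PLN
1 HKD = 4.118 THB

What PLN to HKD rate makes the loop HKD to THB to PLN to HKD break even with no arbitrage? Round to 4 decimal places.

1.9016

Known legs of the cycle: 4.118 × 0.1277 = 0.5258686
For no arbitrage the full-cycle product must be 1, so the missing rate is 1 / 0.5258686 ≈ 1.901616.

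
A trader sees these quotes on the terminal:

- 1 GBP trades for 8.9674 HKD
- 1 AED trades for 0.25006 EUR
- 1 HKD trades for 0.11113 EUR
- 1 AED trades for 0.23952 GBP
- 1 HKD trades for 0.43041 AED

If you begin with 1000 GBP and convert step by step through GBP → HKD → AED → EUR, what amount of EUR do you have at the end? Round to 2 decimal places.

965.15

1000 GBP × 8.9674 = 8967.4 HKD
8967.4 HKD × 0.43041 = 3859.658634 AED
3859.658634 AED × 0.25006 = 965.14623801804 EUR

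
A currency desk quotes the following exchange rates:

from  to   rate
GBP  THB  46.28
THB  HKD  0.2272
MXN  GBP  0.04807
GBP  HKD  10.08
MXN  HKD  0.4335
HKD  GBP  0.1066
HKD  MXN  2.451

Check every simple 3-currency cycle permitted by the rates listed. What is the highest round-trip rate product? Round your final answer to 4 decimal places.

1.1876

MXN→GBP→HKD→MXN: 0.04807 × 10.08 × 2.451 = 1.18762
GBP→THB→HKD→GBP: 46.28 × 0.2272 × 0.1066 = 1.12088
Maximum is MXN→GBP→HKD→MXN at 1.1876; arbitrage exists.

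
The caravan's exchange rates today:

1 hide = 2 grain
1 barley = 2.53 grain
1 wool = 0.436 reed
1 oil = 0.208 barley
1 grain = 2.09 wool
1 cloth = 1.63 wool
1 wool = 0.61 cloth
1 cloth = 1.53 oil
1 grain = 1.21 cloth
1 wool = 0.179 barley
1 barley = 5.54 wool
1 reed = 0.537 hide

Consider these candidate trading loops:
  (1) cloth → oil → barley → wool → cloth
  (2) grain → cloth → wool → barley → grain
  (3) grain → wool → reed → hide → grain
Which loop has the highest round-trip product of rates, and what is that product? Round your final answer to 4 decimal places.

(1) 1.53 × 0.208 × 5.54 × 0.61 = 1.07546
(2) 1.21 × 1.63 × 0.179 × 2.53 = 0.89320
(3) 2.09 × 0.436 × 0.537 × 2 = 0.97867
Highest is cycle (1) at 1.0755 (>1, arbitrage).

1.0755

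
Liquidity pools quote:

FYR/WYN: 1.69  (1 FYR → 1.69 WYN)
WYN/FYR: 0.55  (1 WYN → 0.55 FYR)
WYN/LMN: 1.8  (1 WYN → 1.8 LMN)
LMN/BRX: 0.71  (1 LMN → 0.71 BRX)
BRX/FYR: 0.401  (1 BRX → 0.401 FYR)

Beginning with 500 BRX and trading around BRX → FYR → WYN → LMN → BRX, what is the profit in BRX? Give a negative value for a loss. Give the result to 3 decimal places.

500 BRX × 0.401 = 200.5 FYR
200.5 FYR × 1.69 = 338.845 WYN
338.845 WYN × 1.8 = 609.921 LMN
609.921 LMN × 0.71 = 433.04391 BRX
Net change: 433.04391 − 500 = -66.95609 BRX

-66.956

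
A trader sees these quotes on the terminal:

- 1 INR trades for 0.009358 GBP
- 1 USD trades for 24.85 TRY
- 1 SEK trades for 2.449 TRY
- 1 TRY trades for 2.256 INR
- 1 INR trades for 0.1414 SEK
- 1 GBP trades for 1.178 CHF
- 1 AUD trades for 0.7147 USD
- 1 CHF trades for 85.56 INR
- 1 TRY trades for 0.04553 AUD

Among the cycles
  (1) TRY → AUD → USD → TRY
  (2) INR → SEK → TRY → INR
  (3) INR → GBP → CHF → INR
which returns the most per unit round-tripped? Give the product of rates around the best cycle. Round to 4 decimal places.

(1) 0.04553 × 0.7147 × 24.85 = 0.80863
(2) 0.1414 × 2.449 × 2.256 = 0.78123
(3) 0.009358 × 1.178 × 85.56 = 0.94319
Highest is cycle (3) at 0.9432 (≤1, no arbitrage).

0.9432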